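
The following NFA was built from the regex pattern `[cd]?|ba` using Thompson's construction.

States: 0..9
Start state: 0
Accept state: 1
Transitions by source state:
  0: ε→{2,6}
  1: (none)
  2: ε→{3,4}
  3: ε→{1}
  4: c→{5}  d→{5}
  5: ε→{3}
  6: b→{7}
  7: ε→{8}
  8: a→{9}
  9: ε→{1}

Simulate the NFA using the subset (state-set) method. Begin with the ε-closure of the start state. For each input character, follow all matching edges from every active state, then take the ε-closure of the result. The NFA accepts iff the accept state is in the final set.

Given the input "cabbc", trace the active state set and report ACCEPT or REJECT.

Answer: REJECT

Derivation:
initial (ε-close {0}): {0,1,2,3,4,6}
'c' @ 1: {1,3,5}  [accepting]
'a' @ 2: {}  — dead — no transitions
rest 'bbc' ignored (set empty)
final: {}; accept 1 not in set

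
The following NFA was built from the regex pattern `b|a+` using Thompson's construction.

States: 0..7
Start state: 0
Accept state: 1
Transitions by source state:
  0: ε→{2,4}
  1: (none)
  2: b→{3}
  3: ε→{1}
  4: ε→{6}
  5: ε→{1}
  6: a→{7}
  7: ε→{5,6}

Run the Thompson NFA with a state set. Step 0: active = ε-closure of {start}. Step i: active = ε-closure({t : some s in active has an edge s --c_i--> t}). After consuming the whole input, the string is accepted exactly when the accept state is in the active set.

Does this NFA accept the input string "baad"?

S₀ = ε-closure({0}) = {0,2,4,6}
'b' @ 1: {1,3}  [accepting]
'a' @ 2: {}  — state set empty
rest 'ad' ignored (set empty)
end set {} — state 1 not in

Answer: REJECT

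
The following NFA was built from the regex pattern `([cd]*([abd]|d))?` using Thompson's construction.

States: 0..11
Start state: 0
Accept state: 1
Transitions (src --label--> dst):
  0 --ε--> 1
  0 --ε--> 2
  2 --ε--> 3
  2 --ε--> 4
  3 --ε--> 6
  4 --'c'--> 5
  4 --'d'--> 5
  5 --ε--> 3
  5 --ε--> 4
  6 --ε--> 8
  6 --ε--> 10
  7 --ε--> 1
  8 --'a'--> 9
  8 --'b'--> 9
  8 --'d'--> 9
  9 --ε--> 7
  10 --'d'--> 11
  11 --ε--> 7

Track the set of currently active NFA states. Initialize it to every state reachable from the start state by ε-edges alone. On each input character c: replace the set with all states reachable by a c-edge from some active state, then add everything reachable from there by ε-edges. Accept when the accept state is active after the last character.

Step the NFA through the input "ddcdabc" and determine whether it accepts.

Answer: REJECT

Derivation:
S₀ = ε-closure({0}) = {0,1,2,3,4,6,8,10}
'd' @ 1: {1,3,4,5,6,7,8,9,10,11}  [accepting]
'd' @ 2: {1,3,4,5,6,7,8,9,10,11}  [accepting]
'c' @ 3: {3,4,5,6,8,10}
'd' @ 4: {1,3,4,5,6,7,8,9,10,11}  [accepting]
'a' @ 5: {1,7,9}  [accepting]
'b' @ 6: {}  — dead — no transitions
rest 'c' ignored (set empty)
end set {} — state 1 not in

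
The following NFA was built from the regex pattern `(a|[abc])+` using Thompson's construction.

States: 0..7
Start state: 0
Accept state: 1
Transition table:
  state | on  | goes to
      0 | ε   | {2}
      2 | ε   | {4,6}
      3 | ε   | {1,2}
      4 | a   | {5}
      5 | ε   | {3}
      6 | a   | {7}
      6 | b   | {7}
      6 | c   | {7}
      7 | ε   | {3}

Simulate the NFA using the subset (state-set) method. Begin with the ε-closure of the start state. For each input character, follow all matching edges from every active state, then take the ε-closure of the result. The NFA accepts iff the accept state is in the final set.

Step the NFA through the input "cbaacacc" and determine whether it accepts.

Answer: ACCEPT

Steps:
initial (ε-close {0}): {0,2,4,6}
'c' @ 1: {1,2,3,4,6,7}  [accepting]
'b' @ 2: {1,2,3,4,6,7}  [accepting]
'a' @ 3: {1,2,3,4,5,6,7}  [accepting]
'a' @ 4: {1,2,3,4,5,6,7}  [accepting]
'c' @ 5: {1,2,3,4,6,7}  [accepting]
'a' @ 6: {1,2,3,4,5,6,7}  [accepting]
'c' @ 7: {1,2,3,4,6,7}  [accepting]
'c' @ 8: {1,2,3,4,6,7}  [accepting]
final: {1,2,3,4,6,7}; accept 1 in set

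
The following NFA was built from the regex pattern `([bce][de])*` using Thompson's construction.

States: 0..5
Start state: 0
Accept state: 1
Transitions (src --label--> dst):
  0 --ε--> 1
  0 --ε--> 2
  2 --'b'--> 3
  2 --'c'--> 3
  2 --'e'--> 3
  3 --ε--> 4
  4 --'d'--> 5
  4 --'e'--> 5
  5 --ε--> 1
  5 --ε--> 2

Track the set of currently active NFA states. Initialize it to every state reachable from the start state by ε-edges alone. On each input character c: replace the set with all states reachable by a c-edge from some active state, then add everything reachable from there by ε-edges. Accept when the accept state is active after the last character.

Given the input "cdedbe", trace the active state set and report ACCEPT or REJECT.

initial (ε-close {0}): {0,1,2}
'c' @ 1: {3,4}
'd' @ 2: {1,2,5}  [accepting]
'e' @ 3: {3,4}
'd' @ 4: {1,2,5}  [accepting]
'b' @ 5: {3,4}
'e' @ 6: {1,2,5}  [accepting]
end set {1,2,5} — state 1 in

Answer: ACCEPT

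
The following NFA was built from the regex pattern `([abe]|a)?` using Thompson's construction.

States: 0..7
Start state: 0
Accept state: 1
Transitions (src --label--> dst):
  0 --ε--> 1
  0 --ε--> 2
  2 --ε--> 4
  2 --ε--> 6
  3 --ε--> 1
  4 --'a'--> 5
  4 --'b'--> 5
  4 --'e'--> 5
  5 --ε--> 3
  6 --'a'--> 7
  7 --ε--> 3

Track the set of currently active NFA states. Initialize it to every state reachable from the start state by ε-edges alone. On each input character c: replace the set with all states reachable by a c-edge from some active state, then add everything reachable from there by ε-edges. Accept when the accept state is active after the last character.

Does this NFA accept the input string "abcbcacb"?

S₀ = ε-closure({0}) = {0,1,2,4,6}
'a' @ 1: {1,3,5,7}  (accept∈set)
'b' @ 2: {}  — no active states
rest 'cbcacb' ignored (set empty)
after full input: {}  (accept=1 not in)

Answer: REJECT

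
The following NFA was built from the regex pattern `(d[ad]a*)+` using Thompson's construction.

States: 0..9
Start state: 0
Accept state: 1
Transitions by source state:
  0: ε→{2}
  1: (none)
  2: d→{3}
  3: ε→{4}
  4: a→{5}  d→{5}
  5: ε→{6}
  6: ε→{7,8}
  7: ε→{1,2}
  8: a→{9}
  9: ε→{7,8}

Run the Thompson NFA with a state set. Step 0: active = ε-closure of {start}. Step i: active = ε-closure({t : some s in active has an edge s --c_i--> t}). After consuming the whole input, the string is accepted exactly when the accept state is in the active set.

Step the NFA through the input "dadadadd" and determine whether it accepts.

Answer: ACCEPT

Steps:
S₀ = ε-closure({0}) = {0,2}
'd' @ 1: {3,4}
'a' @ 2: {1,2,5,6,7,8}  [accepting]
'd' @ 3: {3,4}
'a' @ 4: {1,2,5,6,7,8}  [accepting]
'd' @ 5: {3,4}
'a' @ 6: {1,2,5,6,7,8}  [accepting]
'd' @ 7: {3,4}
'd' @ 8: {1,2,5,6,7,8}  [accepting]
after full input: {1,2,5,6,7,8}  (accept=1 in)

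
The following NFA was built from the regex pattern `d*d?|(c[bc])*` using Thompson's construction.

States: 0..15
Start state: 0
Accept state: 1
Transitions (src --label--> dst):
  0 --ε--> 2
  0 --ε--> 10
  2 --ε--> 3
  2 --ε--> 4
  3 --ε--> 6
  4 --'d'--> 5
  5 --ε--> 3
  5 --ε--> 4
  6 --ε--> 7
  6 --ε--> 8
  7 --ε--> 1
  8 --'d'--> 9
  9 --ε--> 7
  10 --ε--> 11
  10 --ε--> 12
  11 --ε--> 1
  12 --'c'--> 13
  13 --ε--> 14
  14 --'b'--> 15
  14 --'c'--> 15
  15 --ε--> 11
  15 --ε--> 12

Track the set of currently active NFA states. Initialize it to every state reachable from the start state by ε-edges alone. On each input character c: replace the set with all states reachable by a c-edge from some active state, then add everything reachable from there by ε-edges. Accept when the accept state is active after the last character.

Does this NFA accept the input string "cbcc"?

S₀ = ε-closure({0}) = {0,1,2,3,4,6,7,8,10,11,12}
'c' @ 1: {13,14}
'b' @ 2: {1,11,12,15}  (accept∈set)
'c' @ 3: {13,14}
'c' @ 4: {1,11,12,15}  (accept∈set)
final: {1,11,12,15}; accept 1 in set

Answer: ACCEPT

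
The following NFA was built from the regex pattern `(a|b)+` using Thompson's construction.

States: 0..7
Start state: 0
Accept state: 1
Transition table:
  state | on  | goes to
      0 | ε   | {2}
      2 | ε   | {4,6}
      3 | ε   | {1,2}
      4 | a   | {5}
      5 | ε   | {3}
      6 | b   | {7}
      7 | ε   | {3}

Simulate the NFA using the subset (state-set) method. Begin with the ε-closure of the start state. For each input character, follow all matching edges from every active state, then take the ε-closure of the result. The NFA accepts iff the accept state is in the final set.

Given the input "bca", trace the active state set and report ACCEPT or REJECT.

Answer: REJECT

Derivation:
S₀ = ε-closure({0}) = {0,2,4,6}
'b' @ 1: {1,2,3,4,6,7}  [accepting]
'c' @ 2: {}  — no active states
rest 'a' ignored (set empty)
final: {}; accept 1 not in set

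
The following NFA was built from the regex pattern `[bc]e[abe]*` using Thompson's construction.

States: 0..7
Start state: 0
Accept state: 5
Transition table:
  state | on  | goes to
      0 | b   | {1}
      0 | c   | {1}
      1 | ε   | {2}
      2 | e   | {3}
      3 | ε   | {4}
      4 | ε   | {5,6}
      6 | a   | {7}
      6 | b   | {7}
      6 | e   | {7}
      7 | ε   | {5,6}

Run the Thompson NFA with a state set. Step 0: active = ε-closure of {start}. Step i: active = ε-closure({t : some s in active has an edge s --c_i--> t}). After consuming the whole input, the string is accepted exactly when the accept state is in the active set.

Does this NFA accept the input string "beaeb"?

initial (ε-close {0}): {0}
'b' @ 1: {1,2}
'e' @ 2: {3,4,5,6}  [accepting]
'a' @ 3: {5,6,7}  [accepting]
'e' @ 4: {5,6,7}  [accepting]
'b' @ 5: {5,6,7}  [accepting]
after full input: {5,6,7}  (accept=5 in)

Answer: ACCEPT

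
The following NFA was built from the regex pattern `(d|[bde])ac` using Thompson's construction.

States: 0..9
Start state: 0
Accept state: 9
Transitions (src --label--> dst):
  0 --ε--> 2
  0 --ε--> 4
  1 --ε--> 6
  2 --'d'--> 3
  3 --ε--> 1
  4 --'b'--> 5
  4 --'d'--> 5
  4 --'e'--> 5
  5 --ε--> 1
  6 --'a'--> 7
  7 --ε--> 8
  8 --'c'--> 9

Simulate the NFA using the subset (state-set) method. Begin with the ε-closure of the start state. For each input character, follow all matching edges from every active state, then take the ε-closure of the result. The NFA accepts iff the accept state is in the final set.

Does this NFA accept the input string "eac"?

Answer: ACCEPT

Trace:
S₀ = ε-closure({0}) = {0,2,4}
'e' @ 1: {1,5,6}
'a' @ 2: {7,8}
'c' @ 3: {9}  (accept∈set)
after full input: {9}  (accept=9 in)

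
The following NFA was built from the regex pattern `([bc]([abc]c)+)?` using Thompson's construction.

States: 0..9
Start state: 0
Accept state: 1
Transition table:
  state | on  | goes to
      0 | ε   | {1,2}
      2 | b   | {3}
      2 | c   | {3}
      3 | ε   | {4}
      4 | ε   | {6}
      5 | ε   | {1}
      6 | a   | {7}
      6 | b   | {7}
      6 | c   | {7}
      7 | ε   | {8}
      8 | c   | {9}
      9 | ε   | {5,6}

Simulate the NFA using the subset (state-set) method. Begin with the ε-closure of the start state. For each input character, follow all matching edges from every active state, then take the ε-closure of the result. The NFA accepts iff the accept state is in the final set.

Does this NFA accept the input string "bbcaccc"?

Answer: ACCEPT

Steps:
initial (ε-close {0}): {0,1,2}
'b' @ 1: {3,4,6}
'b' @ 2: {7,8}
'c' @ 3: {1,5,6,9}  (accept∈set)
'a' @ 4: {7,8}
'c' @ 5: {1,5,6,9}  (accept∈set)
'c' @ 6: {7,8}
'c' @ 7: {1,5,6,9}  (accept∈set)
after full input: {1,5,6,9}  (accept=1 in)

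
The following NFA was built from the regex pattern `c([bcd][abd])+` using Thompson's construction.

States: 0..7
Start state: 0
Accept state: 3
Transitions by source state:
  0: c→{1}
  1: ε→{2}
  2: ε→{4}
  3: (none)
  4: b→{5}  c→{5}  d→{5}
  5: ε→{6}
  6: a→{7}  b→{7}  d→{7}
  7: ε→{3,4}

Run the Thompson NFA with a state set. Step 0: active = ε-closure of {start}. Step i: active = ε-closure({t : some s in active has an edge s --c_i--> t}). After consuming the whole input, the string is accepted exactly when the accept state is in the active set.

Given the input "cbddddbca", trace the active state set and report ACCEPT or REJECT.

S₀ = ε-closure({0}) = {0}
'c' @ 1: {1,2,4}
'b' @ 2: {5,6}
'd' @ 3: {3,4,7}  ✓accept
'd' @ 4: {5,6}
'd' @ 5: {3,4,7}  ✓accept
'd' @ 6: {5,6}
'b' @ 7: {3,4,7}  ✓accept
'c' @ 8: {5,6}
'a' @ 9: {3,4,7}  ✓accept
final: {3,4,7}; accept 3 in set

Answer: ACCEPT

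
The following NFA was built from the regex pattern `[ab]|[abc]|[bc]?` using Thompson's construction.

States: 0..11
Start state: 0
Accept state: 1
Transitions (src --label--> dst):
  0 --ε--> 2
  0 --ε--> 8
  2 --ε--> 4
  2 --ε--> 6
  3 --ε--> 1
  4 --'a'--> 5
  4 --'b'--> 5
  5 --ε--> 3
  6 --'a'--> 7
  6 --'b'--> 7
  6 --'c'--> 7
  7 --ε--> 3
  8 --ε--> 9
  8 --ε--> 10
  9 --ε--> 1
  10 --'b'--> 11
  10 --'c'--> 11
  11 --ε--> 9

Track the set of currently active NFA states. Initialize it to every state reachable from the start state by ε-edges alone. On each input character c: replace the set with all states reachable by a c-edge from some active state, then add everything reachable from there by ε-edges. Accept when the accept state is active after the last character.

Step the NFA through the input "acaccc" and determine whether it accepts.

S₀ = ε-closure({0}) = {0,1,2,4,6,8,9,10}
'a' @ 1: {1,3,5,7}  ✓accept
'c' @ 2: {}  — no active states
rest 'accc' ignored (set empty)
after full input: {}  (accept=1 not in)

Answer: REJECT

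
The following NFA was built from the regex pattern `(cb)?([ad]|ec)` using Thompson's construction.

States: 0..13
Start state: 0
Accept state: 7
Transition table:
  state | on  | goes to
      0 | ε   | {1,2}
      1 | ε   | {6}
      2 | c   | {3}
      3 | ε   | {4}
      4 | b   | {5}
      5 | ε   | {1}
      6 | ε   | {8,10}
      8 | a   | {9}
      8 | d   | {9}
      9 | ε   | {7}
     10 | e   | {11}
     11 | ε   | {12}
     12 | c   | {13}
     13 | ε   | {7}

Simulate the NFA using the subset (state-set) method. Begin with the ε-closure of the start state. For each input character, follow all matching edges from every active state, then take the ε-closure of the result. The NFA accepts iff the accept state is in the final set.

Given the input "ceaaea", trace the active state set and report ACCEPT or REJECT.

start: ε-closure({0}) = {0,1,2,6,8,10}
'c' @ 1: {3,4}
'e' @ 2: {}  — dead — no transitions
rest 'aaea' ignored (set empty)
end set {} — state 7 not in

Answer: REJECT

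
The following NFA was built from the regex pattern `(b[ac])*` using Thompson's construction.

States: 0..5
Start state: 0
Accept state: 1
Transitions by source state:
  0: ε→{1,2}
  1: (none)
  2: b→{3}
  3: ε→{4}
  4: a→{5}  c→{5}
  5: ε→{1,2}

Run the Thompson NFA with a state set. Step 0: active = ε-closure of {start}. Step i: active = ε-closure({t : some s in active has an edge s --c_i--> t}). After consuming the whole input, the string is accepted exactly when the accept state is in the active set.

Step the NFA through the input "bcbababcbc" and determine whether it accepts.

Answer: ACCEPT

Derivation:
S₀ = ε-closure({0}) = {0,1,2}
'b' @ 1: {3,4}
'c' @ 2: {1,2,5}  [accepting]
'b' @ 3: {3,4}
'a' @ 4: {1,2,5}  [accepting]
'b' @ 5: {3,4}
'a' @ 6: {1,2,5}  [accepting]
'b' @ 7: {3,4}
'c' @ 8: {1,2,5}  [accepting]
'b' @ 9: {3,4}
'c' @ 10: {1,2,5}  [accepting]
end set {1,2,5} — state 1 in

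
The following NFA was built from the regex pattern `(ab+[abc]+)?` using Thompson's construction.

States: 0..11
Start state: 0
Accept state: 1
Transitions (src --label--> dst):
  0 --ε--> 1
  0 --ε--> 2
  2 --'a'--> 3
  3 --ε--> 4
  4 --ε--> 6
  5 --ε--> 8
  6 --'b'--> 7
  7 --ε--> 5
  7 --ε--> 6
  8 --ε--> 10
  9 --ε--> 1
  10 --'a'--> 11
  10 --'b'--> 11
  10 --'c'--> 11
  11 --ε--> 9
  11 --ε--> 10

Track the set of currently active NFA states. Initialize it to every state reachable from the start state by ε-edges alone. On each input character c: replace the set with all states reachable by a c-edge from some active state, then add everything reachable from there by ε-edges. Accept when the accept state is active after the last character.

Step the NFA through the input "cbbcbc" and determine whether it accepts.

Answer: REJECT

Trace:
initial (ε-close {0}): {0,1,2}
'c' @ 1: {}  — state set empty
rest 'bbcbc' ignored (set empty)
after full input: {}  (accept=1 not in)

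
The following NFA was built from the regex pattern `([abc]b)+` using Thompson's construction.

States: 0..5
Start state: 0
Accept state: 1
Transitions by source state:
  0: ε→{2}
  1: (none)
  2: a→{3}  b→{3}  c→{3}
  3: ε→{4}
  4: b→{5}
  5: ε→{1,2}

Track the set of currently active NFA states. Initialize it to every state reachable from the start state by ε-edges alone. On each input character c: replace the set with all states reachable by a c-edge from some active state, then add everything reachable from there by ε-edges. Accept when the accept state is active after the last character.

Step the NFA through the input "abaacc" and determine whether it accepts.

S₀ = ε-closure({0}) = {0,2}
'a' @ 1: {3,4}
'b' @ 2: {1,2,5}  ✓accept
'a' @ 3: {3,4}
'a' @ 4: {}  — state set empty
rest 'cc' ignored (set empty)
final: {}; accept 1 not in set

Answer: REJECT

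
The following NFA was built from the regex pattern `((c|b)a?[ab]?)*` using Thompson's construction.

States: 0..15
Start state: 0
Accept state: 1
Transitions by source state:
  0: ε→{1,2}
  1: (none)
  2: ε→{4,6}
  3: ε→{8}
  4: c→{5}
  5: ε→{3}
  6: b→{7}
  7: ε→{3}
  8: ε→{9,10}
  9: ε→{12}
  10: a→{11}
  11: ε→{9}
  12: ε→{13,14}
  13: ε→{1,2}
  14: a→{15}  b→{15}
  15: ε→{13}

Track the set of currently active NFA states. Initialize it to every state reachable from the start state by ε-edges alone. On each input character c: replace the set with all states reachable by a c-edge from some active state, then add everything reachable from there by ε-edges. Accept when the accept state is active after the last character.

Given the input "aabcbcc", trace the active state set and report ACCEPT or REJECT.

S₀ = ε-closure({0}) = {0,1,2,4,6}
'a' @ 1: {}  — dead — no transitions
rest 'abcbcc' ignored (set empty)
end set {} — state 1 not in

Answer: REJECT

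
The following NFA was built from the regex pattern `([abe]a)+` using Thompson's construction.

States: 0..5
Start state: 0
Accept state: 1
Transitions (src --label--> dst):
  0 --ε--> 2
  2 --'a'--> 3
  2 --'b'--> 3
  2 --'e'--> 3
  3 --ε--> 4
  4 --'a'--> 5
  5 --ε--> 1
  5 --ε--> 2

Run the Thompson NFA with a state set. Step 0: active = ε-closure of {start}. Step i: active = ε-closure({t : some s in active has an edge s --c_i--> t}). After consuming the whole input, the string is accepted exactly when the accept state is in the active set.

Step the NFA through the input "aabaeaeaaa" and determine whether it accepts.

Answer: ACCEPT

Steps:
initial (ε-close {0}): {0,2}
'a' @ 1: {3,4}
'a' @ 2: {1,2,5}  [accepting]
'b' @ 3: {3,4}
'a' @ 4: {1,2,5}  [accepting]
'e' @ 5: {3,4}
'a' @ 6: {1,2,5}  [accepting]
'e' @ 7: {3,4}
'a' @ 8: {1,2,5}  [accepting]
'a' @ 9: {3,4}
'a' @ 10: {1,2,5}  [accepting]
final: {1,2,5}; accept 1 in set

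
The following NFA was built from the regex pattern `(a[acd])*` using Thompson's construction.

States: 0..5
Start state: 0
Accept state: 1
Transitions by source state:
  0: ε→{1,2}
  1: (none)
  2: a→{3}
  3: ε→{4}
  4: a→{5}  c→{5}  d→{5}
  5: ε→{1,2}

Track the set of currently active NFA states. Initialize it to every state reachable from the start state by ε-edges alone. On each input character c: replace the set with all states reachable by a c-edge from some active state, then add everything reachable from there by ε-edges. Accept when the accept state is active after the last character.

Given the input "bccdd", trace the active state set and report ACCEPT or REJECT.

S₀ = ε-closure({0}) = {0,1,2}
'b' @ 1: {}  — dead — no transitions
rest 'ccdd' ignored (set empty)
after full input: {}  (accept=1 not in)

Answer: REJECT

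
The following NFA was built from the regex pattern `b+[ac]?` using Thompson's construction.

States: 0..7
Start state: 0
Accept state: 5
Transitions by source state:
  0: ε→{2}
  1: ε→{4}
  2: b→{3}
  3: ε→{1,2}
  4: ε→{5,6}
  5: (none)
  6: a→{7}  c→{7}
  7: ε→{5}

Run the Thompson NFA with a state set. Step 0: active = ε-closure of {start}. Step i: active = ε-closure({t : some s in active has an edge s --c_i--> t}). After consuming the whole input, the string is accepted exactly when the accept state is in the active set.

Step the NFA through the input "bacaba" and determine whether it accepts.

Answer: REJECT

Steps:
S₀ = ε-closure({0}) = {0,2}
'b' @ 1: {1,2,3,4,5,6}  [accepting]
'a' @ 2: {5,7}  [accepting]
'c' @ 3: {}  — state set empty
rest 'aba' ignored (set empty)
end set {} — state 5 not in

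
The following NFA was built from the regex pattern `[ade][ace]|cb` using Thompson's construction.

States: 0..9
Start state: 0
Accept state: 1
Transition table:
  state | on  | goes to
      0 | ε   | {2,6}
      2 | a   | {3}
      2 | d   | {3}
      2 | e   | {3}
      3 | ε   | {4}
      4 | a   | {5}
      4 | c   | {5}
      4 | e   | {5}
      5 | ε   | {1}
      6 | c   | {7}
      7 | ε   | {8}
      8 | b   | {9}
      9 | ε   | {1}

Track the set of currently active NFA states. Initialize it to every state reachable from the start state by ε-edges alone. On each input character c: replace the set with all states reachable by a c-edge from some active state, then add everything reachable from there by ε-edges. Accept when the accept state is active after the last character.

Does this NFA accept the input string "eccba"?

initial (ε-close {0}): {0,2,6}
'e' @ 1: {3,4}
'c' @ 2: {1,5}  [accepting]
'c' @ 3: {}  — no active states
rest 'ba' ignored (set empty)
final: {}; accept 1 not in set

Answer: REJECT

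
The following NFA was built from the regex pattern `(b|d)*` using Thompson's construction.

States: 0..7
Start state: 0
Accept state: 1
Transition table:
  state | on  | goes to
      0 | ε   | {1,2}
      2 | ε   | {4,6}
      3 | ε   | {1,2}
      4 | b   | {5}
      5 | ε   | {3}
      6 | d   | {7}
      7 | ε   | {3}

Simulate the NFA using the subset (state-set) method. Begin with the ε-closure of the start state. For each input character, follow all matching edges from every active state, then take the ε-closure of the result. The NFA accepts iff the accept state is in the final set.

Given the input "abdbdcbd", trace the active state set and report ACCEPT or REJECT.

Answer: REJECT

Steps:
initial (ε-close {0}): {0,1,2,4,6}
'a' @ 1: {}  — dead — no transitions
rest 'bdbdcbd' ignored (set empty)
final: {}; accept 1 not in set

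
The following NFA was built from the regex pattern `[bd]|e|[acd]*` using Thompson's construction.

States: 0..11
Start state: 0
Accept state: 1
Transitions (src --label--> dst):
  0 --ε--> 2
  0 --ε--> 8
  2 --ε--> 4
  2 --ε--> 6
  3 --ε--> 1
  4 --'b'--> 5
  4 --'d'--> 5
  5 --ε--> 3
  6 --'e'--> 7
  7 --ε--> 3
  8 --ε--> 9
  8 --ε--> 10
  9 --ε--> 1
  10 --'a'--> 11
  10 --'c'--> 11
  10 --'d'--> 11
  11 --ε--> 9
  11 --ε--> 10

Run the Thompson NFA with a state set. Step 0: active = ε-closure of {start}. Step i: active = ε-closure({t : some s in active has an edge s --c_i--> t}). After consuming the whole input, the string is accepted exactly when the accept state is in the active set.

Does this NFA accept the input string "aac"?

S₀ = ε-closure({0}) = {0,1,2,4,6,8,9,10}
'a' @ 1: {1,9,10,11}  [accepting]
'a' @ 2: {1,9,10,11}  [accepting]
'c' @ 3: {1,9,10,11}  [accepting]
after full input: {1,9,10,11}  (accept=1 in)

Answer: ACCEPT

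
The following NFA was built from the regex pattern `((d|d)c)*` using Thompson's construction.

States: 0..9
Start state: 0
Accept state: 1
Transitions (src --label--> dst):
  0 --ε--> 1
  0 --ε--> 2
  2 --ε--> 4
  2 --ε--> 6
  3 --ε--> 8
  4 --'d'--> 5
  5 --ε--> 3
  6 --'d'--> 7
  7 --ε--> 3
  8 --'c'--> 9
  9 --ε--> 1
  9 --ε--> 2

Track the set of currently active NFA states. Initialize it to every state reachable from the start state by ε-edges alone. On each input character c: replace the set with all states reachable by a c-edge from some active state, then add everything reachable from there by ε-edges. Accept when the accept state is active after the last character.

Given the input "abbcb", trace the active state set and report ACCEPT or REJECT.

S₀ = ε-closure({0}) = {0,1,2,4,6}
'a' @ 1: {}  — no active states
rest 'bbcb' ignored (set empty)
final: {}; accept 1 not in set

Answer: REJECT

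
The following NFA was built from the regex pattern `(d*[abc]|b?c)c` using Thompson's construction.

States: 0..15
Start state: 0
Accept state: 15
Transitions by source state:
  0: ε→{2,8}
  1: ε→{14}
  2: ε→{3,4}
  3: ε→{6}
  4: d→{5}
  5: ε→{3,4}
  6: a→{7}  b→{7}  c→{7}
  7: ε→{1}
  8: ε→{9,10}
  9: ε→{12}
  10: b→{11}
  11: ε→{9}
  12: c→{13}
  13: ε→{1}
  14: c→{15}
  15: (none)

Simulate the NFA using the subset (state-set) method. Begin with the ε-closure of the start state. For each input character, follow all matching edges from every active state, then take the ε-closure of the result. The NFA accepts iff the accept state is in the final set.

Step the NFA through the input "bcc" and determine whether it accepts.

Answer: ACCEPT

Steps:
initial (ε-close {0}): {0,2,3,4,6,8,9,10,12}
'b' @ 1: {1,7,9,11,12,14}
'c' @ 2: {1,13,14,15}  ✓accept
'c' @ 3: {15}  ✓accept
end set {15} — state 15 in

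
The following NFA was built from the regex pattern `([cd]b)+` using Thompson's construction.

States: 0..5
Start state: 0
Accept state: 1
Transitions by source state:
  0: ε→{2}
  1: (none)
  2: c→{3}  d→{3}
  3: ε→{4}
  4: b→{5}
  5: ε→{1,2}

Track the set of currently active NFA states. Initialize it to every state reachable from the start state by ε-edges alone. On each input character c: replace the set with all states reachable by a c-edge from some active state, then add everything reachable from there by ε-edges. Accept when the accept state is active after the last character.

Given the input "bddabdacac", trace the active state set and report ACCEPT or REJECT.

Answer: REJECT

Steps:
S₀ = ε-closure({0}) = {0,2}
'b' @ 1: {}  — dead — no transitions
rest 'ddabdacac' ignored (set empty)
end set {} — state 1 not in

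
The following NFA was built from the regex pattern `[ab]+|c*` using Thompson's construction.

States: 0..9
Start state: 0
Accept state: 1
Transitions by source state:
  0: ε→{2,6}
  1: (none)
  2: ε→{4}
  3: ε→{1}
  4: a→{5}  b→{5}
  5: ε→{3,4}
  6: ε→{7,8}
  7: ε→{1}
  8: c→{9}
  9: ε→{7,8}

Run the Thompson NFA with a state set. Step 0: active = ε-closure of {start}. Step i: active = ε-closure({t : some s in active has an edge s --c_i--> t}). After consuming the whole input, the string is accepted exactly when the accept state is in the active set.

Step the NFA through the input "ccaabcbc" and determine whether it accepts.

S₀ = ε-closure({0}) = {0,1,2,4,6,7,8}
'c' @ 1: {1,7,8,9}  (accept∈set)
'c' @ 2: {1,7,8,9}  (accept∈set)
'a' @ 3: {}  — state set empty
rest 'abcbc' ignored (set empty)
end set {} — state 1 not in

Answer: REJECT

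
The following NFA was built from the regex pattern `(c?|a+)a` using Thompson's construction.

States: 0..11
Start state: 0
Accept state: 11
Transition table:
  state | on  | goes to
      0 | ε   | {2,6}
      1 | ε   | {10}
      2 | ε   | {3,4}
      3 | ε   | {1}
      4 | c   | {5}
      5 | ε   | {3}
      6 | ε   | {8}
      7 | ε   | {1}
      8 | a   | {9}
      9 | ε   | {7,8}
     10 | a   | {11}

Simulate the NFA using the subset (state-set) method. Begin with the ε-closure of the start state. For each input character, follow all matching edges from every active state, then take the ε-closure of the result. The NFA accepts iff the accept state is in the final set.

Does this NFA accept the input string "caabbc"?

S₀ = ε-closure({0}) = {0,1,2,3,4,6,8,10}
'c' @ 1: {1,3,5,10}
'a' @ 2: {11}  ✓accept
'a' @ 3: {}  — state set empty
rest 'bbc' ignored (set empty)
end set {} — state 11 not in

Answer: REJECT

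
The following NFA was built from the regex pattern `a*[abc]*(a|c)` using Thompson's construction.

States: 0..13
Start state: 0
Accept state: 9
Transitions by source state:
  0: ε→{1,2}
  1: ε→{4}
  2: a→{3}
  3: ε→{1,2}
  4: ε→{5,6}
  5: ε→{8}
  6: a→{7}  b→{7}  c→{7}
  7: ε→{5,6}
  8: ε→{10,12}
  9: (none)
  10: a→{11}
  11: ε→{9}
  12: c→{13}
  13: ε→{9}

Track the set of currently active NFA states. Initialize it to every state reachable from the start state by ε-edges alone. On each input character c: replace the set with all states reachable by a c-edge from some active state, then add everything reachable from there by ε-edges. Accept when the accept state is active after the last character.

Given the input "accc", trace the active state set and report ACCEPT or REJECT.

Answer: ACCEPT

Derivation:
start: ε-closure({0}) = {0,1,2,4,5,6,8,10,12}
'a' @ 1: {1,2,3,4,5,6,7,8,9,10,11,12}  (accept∈set)
'c' @ 2: {5,6,7,8,9,10,12,13}  (accept∈set)
'c' @ 3: {5,6,7,8,9,10,12,13}  (accept∈set)
'c' @ 4: {5,6,7,8,9,10,12,13}  (accept∈set)
final: {5,6,7,8,9,10,12,13}; accept 9 in set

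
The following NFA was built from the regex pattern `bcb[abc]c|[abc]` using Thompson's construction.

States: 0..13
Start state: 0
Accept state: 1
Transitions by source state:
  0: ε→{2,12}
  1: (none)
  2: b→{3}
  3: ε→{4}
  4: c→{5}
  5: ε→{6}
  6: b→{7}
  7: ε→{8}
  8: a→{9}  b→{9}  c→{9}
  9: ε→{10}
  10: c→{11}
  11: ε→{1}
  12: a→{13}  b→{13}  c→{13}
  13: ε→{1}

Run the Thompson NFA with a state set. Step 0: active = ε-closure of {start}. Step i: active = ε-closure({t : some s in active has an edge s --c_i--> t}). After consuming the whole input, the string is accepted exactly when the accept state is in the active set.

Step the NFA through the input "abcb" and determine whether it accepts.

Answer: REJECT

Trace:
S₀ = ε-closure({0}) = {0,2,12}
'a' @ 1: {1,13}  [accepting]
'b' @ 2: {}  — state set empty
rest 'cb' ignored (set empty)
final: {}; accept 1 not in set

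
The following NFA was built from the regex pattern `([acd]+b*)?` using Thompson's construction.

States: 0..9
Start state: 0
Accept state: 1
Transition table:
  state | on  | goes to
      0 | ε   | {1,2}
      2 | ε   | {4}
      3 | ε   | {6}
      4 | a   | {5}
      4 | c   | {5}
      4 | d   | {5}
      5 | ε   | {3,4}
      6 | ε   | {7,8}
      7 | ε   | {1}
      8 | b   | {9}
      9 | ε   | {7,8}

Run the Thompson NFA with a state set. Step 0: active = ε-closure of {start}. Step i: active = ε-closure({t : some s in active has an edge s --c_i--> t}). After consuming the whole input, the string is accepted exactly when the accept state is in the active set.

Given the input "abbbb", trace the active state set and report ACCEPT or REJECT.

S₀ = ε-closure({0}) = {0,1,2,4}
'a' @ 1: {1,3,4,5,6,7,8}  ✓accept
'b' @ 2: {1,7,8,9}  ✓accept
'b' @ 3: {1,7,8,9}  ✓accept
'b' @ 4: {1,7,8,9}  ✓accept
'b' @ 5: {1,7,8,9}  ✓accept
final: {1,7,8,9}; accept 1 in set

Answer: ACCEPT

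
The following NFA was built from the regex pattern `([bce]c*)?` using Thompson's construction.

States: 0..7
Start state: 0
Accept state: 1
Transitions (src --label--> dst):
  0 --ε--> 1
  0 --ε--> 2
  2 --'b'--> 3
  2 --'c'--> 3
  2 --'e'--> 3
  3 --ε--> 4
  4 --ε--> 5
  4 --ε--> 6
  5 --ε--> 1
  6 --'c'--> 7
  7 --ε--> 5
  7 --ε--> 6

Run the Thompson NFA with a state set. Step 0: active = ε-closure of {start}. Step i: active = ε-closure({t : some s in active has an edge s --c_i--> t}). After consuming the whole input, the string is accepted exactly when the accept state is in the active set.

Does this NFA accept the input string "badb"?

Answer: REJECT

Trace:
start: ε-closure({0}) = {0,1,2}
'b' @ 1: {1,3,4,5,6}  (accept∈set)
'a' @ 2: {}  — no active states
rest 'db' ignored (set empty)
after full input: {}  (accept=1 not in)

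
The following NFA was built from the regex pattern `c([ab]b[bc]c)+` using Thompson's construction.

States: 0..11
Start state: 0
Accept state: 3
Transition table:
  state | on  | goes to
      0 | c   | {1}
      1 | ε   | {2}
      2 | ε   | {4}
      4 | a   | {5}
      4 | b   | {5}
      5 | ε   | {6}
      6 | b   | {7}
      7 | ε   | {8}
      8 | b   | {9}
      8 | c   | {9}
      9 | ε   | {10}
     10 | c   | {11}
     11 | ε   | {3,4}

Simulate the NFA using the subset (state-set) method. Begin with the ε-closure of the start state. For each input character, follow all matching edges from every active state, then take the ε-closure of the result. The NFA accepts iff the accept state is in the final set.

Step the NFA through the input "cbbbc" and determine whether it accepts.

Answer: ACCEPT

Trace:
S₀ = ε-closure({0}) = {0}
'c' @ 1: {1,2,4}
'b' @ 2: {5,6}
'b' @ 3: {7,8}
'b' @ 4: {9,10}
'c' @ 5: {3,4,11}  (accept∈set)
end set {3,4,11} — state 3 in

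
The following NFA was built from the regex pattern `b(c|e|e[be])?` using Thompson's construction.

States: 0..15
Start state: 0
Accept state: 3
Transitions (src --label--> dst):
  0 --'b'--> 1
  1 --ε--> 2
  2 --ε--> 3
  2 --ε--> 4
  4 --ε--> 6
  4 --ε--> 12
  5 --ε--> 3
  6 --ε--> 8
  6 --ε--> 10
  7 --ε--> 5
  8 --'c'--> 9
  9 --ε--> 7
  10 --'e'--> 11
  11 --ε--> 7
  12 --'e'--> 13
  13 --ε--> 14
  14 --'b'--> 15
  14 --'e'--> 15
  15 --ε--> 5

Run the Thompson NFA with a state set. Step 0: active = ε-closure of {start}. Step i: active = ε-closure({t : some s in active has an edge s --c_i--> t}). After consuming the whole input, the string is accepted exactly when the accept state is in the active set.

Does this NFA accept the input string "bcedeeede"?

S₀ = ε-closure({0}) = {0}
'b' @ 1: {1,2,3,4,6,8,10,12}  [accepting]
'c' @ 2: {3,5,7,9}  [accepting]
'e' @ 3: {}  — dead — no transitions
rest 'deeede' ignored (set empty)
final: {}; accept 3 not in set

Answer: REJECT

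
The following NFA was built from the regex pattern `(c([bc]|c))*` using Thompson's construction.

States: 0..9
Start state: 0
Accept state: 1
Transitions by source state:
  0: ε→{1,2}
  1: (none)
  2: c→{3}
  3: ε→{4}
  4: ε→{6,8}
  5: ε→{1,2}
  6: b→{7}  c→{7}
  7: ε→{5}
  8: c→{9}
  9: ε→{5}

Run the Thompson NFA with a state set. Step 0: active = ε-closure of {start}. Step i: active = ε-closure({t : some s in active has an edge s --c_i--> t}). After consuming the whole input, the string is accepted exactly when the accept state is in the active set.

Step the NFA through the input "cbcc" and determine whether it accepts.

start: ε-closure({0}) = {0,1,2}
'c' @ 1: {3,4,6,8}
'b' @ 2: {1,2,5,7}  ✓accept
'c' @ 3: {3,4,6,8}
'c' @ 4: {1,2,5,7,9}  ✓accept
final: {1,2,5,7,9}; accept 1 in set

Answer: ACCEPT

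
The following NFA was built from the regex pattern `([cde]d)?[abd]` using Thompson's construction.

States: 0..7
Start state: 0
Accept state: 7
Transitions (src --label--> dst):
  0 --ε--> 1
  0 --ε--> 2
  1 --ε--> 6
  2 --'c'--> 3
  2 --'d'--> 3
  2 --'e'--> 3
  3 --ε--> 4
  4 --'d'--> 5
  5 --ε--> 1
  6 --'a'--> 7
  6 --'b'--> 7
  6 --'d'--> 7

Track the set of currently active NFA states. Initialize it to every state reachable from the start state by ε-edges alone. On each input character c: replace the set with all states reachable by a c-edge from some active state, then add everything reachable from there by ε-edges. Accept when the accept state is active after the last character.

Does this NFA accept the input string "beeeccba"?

Answer: REJECT

Derivation:
S₀ = ε-closure({0}) = {0,1,2,6}
'b' @ 1: {7}  ✓accept
'e' @ 2: {}  — state set empty
rest 'eeccba' ignored (set empty)
final: {}; accept 7 not in set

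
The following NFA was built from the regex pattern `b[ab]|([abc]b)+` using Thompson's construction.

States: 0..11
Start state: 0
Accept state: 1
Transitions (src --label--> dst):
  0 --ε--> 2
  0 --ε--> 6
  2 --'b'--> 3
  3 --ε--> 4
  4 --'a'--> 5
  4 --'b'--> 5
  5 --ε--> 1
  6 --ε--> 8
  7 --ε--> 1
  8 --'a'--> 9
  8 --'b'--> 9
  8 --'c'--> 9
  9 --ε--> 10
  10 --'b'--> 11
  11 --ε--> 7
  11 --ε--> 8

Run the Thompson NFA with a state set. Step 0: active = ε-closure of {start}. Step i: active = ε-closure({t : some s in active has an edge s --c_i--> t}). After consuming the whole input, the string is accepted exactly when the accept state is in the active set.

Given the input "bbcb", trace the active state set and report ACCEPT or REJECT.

Answer: ACCEPT

Steps:
S₀ = ε-closure({0}) = {0,2,6,8}
'b' @ 1: {3,4,9,10}
'b' @ 2: {1,5,7,8,11}  ✓accept
'c' @ 3: {9,10}
'b' @ 4: {1,7,8,11}  ✓accept
after full input: {1,7,8,11}  (accept=1 in)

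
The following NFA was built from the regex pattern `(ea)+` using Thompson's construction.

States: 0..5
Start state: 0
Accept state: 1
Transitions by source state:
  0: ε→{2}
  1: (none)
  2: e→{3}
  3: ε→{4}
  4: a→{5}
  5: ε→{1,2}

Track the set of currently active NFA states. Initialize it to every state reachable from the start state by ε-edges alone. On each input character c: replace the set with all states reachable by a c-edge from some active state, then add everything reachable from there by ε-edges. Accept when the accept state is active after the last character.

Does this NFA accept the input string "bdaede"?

initial (ε-close {0}): {0,2}
'b' @ 1: {}  — dead — no transitions
rest 'daede' ignored (set empty)
end set {} — state 1 not in

Answer: REJECT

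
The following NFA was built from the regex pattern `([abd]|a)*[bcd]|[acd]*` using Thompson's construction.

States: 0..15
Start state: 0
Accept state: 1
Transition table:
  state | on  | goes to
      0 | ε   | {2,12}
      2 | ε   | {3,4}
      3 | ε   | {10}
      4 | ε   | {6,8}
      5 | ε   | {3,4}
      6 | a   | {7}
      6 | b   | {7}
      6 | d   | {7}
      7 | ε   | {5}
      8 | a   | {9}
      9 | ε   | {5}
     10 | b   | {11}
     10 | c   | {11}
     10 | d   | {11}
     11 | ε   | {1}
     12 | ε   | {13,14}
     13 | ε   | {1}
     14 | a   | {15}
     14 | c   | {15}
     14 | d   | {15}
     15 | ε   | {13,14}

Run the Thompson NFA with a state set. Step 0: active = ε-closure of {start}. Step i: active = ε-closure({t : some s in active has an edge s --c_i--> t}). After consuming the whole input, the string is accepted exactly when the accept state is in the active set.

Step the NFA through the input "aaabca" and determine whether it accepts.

initial (ε-close {0}): {0,1,2,3,4,6,8,10,12,13,14}
'a' @ 1: {1,3,4,5,6,7,8,9,10,13,14,15}  (accept∈set)
'a' @ 2: {1,3,4,5,6,7,8,9,10,13,14,15}  (accept∈set)
'a' @ 3: {1,3,4,5,6,7,8,9,10,13,14,15}  (accept∈set)
'b' @ 4: {1,3,4,5,6,7,8,10,11}  (accept∈set)
'c' @ 5: {1,11}  (accept∈set)
'a' @ 6: {}  — state set empty
final: {}; accept 1 not in set

Answer: REJECT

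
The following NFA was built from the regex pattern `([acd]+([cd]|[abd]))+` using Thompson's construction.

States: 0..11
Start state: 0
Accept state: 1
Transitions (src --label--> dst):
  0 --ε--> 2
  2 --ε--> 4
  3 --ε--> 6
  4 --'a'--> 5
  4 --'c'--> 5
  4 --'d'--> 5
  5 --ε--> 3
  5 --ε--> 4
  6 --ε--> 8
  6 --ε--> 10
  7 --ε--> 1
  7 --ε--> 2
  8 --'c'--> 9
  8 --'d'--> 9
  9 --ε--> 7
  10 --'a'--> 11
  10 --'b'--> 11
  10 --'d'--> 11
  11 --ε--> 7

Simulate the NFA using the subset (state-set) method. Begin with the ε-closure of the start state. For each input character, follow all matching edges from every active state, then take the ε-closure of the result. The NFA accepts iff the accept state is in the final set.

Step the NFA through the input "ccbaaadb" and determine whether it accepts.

S₀ = ε-closure({0}) = {0,2,4}
'c' @ 1: {3,4,5,6,8,10}
'c' @ 2: {1,2,3,4,5,6,7,8,9,10}  [accepting]
'b' @ 3: {1,2,4,7,11}  [accepting]
'a' @ 4: {3,4,5,6,8,10}
'a' @ 5: {1,2,3,4,5,6,7,8,10,11}  [accepting]
'a' @ 6: {1,2,3,4,5,6,7,8,10,11}  [accepting]
'd' @ 7: {1,2,3,4,5,6,7,8,9,10,11}  [accepting]
'b' @ 8: {1,2,4,7,11}  [accepting]
end set {1,2,4,7,11} — state 1 in

Answer: ACCEPT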